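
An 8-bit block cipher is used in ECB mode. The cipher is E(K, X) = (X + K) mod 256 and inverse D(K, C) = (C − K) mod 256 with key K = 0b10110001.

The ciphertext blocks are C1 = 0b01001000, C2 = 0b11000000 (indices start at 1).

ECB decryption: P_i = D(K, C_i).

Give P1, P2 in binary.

P1 = 0b10010111, P2 = 0b00001111

P1: D(K, 0b01001000) = 0b10010111.
P2: D(K, 0b11000000) = 0b00001111.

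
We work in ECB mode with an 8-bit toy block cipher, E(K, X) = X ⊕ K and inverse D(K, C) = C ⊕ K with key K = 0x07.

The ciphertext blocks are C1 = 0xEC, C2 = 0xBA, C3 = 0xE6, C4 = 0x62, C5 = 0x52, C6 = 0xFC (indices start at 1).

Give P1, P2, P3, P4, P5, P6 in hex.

ECB decryption: P_i = D(K, C_i).
P1: D(K, 0xEC) = 0xEB.
P2: D(K, 0xBA) = 0xBD.
P3: D(K, 0xE6) = 0xE1.
P4: D(K, 0x62) = 0x65.
P5: D(K, 0x52) = 0x55.
P6: D(K, 0xFC) = 0xFB.

P1 = 0xEB, P2 = 0xBD, P3 = 0xE1, P4 = 0x65, P5 = 0x55, P6 = 0xFB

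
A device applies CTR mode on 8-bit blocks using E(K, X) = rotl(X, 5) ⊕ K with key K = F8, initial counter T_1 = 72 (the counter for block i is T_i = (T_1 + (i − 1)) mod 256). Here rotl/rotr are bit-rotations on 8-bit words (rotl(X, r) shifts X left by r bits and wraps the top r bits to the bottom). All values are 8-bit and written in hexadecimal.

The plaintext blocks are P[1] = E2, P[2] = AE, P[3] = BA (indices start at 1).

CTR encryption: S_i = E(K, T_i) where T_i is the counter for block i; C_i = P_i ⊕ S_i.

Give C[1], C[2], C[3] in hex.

C[1]: T = 72, S = E(K, T) = B6; E2 ⊕ B6 = 54.
C[2]: T = 73, S = E(K, T) = 96; AE ⊕ 96 = 38.
C[3]: T = 74, S = E(K, T) = 76; BA ⊕ 76 = CC.

C[1] = 54, C[2] = 38, C[3] = CC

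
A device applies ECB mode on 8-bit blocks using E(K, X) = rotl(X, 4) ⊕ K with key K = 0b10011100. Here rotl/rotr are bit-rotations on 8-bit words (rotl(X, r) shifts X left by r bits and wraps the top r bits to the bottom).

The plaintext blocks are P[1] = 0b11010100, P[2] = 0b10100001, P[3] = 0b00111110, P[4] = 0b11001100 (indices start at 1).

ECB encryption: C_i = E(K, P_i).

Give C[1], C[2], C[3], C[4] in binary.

C[1] = 0b11010001, C[2] = 0b10000110, C[3] = 0b01111111, C[4] = 0b01010000

C[1]: E(K, 0b11010100) = 0b11010001.
C[2]: E(K, 0b10100001) = 0b10000110.
C[3]: E(K, 0b00111110) = 0b01111111.
C[4]: E(K, 0b11001100) = 0b01010000.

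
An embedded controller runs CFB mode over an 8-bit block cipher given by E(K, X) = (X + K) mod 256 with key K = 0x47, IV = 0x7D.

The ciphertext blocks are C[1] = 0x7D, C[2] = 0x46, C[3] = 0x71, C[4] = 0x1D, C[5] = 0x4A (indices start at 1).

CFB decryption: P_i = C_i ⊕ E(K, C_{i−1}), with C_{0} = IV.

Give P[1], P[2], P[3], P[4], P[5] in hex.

P[1]: E(K, 0x7D) = 0xC4; 0x7D ⊕ 0xC4 = 0xB9.
P[2]: E(K, 0x7D) = 0xC4; 0x46 ⊕ 0xC4 = 0x82.
P[3]: E(K, 0x46) = 0x8D; 0x71 ⊕ 0x8D = 0xFC.
P[4]: E(K, 0x71) = 0xB8; 0x1D ⊕ 0xB8 = 0xA5.
P[5]: E(K, 0x1D) = 0x64; 0x4A ⊕ 0x64 = 0x2E.

P[1] = 0xB9, P[2] = 0x82, P[3] = 0xFC, P[4] = 0xA5, P[5] = 0x2E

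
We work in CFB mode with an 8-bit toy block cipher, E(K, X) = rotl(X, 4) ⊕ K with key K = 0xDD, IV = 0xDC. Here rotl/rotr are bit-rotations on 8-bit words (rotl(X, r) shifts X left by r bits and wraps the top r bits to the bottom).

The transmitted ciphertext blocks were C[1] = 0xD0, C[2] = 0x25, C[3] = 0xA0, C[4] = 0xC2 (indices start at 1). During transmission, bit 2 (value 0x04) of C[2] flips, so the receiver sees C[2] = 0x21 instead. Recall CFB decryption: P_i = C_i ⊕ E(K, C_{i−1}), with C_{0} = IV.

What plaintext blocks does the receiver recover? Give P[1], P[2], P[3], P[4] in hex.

P[1] = 0xC0, P[2] = 0xF1, P[3] = 0x6F, P[4] = 0x15

Only C[2] changed, to 0x21. In CFB, a change in C_i flips the same bit in P_i and garbles P_{i+1}. Decrypting the received ciphertext:
P[1]: E(K, 0xDC) = 0x10; 0xD0 ⊕ 0x10 = 0xC0.
P[2]: E(K, 0xD0) = 0xD0; 0x21 ⊕ 0xD0 = 0xF1.
P[3]: E(K, 0x21) = 0xCF; 0xA0 ⊕ 0xCF = 0x6F.
P[4]: E(K, 0xA0) = 0xD7; 0xC2 ⊕ 0xD7 = 0x15.
Blocks that differ from the original plaintext: P[2], P[3].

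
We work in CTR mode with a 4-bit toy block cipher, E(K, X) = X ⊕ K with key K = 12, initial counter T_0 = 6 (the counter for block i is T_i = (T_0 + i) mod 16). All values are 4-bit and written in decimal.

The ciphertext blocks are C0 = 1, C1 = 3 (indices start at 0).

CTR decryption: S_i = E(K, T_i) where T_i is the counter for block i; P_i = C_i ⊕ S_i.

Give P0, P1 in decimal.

P0: T = 6, S = E(K, T) = 10; 1 ⊕ 10 = 11.
P1: T = 7, S = E(K, T) = 11; 3 ⊕ 11 = 8.

P0 = 11, P1 = 8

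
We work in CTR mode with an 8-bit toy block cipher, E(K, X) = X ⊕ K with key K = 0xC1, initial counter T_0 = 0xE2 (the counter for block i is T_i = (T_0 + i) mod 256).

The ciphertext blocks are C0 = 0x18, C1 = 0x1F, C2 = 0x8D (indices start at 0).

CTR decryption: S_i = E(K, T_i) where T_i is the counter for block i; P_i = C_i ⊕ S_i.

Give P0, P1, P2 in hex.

P0: T = 0xE2, S = E(K, T) = 0x23; 0x18 ⊕ 0x23 = 0x3B.
P1: T = 0xE3, S = E(K, T) = 0x22; 0x1F ⊕ 0x22 = 0x3D.
P2: T = 0xE4, S = E(K, T) = 0x25; 0x8D ⊕ 0x25 = 0xA8.

P0 = 0x3B, P1 = 0x3D, P2 = 0xA8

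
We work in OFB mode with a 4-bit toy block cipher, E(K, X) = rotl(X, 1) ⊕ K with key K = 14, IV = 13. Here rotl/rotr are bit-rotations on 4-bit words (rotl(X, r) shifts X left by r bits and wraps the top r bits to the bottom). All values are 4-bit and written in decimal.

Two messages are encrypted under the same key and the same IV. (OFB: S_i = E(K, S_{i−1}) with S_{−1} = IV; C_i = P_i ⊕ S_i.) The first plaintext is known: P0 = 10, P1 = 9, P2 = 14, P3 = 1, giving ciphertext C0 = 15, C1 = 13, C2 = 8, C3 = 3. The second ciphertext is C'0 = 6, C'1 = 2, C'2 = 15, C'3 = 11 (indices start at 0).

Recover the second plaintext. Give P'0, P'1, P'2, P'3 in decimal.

P'0 = 3, P'1 = 6, P'2 = 9, P'3 = 9

In OFB with a reused IV, both messages share the same keystream S_i, so C_i ⊕ C'_i = P_i ⊕ P'_i and thus P'_i = P_i ⊕ C_i ⊕ C'_i.
P'0: 10 ⊕ 15 ⊕ 6 = 3.
P'1: 9 ⊕ 13 ⊕ 2 = 6.
P'2: 14 ⊕ 8 ⊕ 15 = 9.
P'3: 1 ⊕ 3 ⊕ 11 = 9.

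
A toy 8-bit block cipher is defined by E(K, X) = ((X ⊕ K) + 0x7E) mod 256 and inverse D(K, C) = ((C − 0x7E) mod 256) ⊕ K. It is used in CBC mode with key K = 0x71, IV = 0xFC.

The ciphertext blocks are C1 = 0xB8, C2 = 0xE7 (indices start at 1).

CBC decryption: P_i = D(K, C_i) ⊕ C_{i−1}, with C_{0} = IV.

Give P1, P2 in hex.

P1: D(K, 0xB8) = 0x4B; 0x4B ⊕ 0xFC = 0xB7.
P2: D(K, 0xE7) = 0x18; 0x18 ⊕ 0xB8 = 0xA0.

P1 = 0xB7, P2 = 0xA0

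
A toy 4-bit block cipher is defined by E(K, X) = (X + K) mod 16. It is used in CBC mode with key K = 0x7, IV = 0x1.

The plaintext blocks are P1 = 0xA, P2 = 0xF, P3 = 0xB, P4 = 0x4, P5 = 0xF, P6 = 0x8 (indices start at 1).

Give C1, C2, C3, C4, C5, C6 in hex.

CBC encryption: C_i = E(K, P_i ⊕ C_{i−1}), with C_{0} = IV.
C1: P1 ⊕ 0x1 = 0xB; E(K, 0xB) = 0x2.
C2: P2 ⊕ 0x2 = 0xD; E(K, 0xD) = 0x4.
C3: P3 ⊕ 0x4 = 0xF; E(K, 0xF) = 0x6.
C4: P4 ⊕ 0x6 = 0x2; E(K, 0x2) = 0x9.
C5: P5 ⊕ 0x9 = 0x6; E(K, 0x6) = 0xD.
C6: P6 ⊕ 0xD = 0x5; E(K, 0x5) = 0xC.

C1 = 0x2, C2 = 0x4, C3 = 0x6, C4 = 0x9, C5 = 0xD, C6 = 0xC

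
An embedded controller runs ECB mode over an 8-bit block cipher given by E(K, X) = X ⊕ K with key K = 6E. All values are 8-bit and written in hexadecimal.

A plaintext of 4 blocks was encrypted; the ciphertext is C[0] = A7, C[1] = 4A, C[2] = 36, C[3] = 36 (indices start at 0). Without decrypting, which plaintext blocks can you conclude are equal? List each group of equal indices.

ECB encrypts each block independently with the same key, so equal ciphertext blocks imply equal plaintext blocks.
C[2] = C[3] = 36, so P[2] = P[3].

P[2] = P[3]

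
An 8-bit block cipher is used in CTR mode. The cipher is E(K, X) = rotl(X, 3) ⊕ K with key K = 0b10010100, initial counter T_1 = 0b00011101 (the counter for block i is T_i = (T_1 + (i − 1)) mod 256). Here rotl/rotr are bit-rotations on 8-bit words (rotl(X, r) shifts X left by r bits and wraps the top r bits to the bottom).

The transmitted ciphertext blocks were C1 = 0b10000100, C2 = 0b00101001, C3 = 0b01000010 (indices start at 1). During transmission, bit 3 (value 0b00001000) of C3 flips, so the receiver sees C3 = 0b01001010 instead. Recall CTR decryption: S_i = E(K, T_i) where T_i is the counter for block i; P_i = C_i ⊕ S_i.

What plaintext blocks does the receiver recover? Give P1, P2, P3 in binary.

P1 = 0b11111000, P2 = 0b01001101, P3 = 0b00100110

Only C3 changed, to 0b01001010. In CTR, a change in C_i flips the same bit in P_i only; the keystream is unaffected. Decrypting the received ciphertext:
P1: T = 0b00011101, S = E(K, T) = 0b01111100; 0b10000100 ⊕ 0b01111100 = 0b11111000.
P2: T = 0b00011110, S = E(K, T) = 0b01100100; 0b00101001 ⊕ 0b01100100 = 0b01001101.
P3: T = 0b00011111, S = E(K, T) = 0b01101100; 0b01001010 ⊕ 0b01101100 = 0b00100110.
Blocks that differ from the original plaintext: P3.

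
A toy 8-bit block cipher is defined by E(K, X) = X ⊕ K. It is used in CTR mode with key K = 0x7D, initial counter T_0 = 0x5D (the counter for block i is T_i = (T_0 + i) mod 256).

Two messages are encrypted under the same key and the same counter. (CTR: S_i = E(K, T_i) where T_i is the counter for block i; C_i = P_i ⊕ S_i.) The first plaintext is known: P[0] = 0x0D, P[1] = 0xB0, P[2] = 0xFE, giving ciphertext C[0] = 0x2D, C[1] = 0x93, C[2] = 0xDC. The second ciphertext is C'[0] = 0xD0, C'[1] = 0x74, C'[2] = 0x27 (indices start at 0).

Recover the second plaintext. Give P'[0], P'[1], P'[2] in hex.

In CTR with a reused counter, both messages share the same keystream S_i, so C_i ⊕ C'_i = P_i ⊕ P'_i and thus P'_i = P_i ⊕ C_i ⊕ C'_i.
P'[0]: 0x0D ⊕ 0x2D ⊕ 0xD0 = 0xF0.
P'[1]: 0xB0 ⊕ 0x93 ⊕ 0x74 = 0x57.
P'[2]: 0xFE ⊕ 0xDC ⊕ 0x27 = 0x05.

P'[0] = 0xF0, P'[1] = 0x57, P'[2] = 0x05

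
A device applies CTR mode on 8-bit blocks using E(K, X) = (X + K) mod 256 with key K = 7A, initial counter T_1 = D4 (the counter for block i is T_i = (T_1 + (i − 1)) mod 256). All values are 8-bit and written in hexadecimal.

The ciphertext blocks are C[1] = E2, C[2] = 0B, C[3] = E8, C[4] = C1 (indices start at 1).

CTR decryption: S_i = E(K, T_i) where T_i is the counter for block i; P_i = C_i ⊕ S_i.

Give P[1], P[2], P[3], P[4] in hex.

P[1]: T = D4, S = E(K, T) = 4E; E2 ⊕ 4E = AC.
P[2]: T = D5, S = E(K, T) = 4F; 0B ⊕ 4F = 44.
P[3]: T = D6, S = E(K, T) = 50; E8 ⊕ 50 = B8.
P[4]: T = D7, S = E(K, T) = 51; C1 ⊕ 51 = 90.

P[1] = AC, P[2] = 44, P[3] = B8, P[4] = 90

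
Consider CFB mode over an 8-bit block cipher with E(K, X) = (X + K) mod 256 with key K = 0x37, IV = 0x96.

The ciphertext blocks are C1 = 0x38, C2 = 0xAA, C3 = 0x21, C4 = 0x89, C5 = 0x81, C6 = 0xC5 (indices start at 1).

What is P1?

CFB decryption: P_i = C_i ⊕ E(K, C_{i−1}), with C_{0} = IV.
P1: E(K, 0x96) = 0xCD; 0x38 ⊕ 0xCD = 0xF5.

P1 = 0xF5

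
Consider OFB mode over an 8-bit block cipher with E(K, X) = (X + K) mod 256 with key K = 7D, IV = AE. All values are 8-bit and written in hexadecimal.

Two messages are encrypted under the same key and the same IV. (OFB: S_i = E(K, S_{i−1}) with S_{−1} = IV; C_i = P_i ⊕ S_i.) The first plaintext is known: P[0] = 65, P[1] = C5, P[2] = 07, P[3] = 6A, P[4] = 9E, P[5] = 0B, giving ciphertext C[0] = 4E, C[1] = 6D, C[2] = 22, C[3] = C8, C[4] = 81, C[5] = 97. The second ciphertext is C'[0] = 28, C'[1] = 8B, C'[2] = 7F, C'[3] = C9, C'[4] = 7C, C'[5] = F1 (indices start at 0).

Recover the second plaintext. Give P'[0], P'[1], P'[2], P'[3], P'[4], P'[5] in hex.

In OFB with a reused IV, both messages share the same keystream S_i, so C_i ⊕ C'_i = P_i ⊕ P'_i and thus P'_i = P_i ⊕ C_i ⊕ C'_i.
P'[0]: 65 ⊕ 4E ⊕ 28 = 03.
P'[1]: C5 ⊕ 6D ⊕ 8B = 23.
P'[2]: 07 ⊕ 22 ⊕ 7F = 5A.
P'[3]: 6A ⊕ C8 ⊕ C9 = 6B.
P'[4]: 9E ⊕ 81 ⊕ 7C = 63.
P'[5]: 0B ⊕ 97 ⊕ F1 = 6D.

P'[0] = 03, P'[1] = 23, P'[2] = 5A, P'[3] = 6B, P'[4] = 63, P'[5] = 6D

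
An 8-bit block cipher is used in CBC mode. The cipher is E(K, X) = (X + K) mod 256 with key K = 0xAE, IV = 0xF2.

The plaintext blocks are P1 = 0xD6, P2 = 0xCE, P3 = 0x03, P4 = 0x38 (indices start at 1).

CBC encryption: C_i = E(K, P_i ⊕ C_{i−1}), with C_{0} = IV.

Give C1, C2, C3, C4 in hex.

C1: P1 ⊕ 0xF2 = 0x24; E(K, 0x24) = 0xD2.
C2: P2 ⊕ 0xD2 = 0x1C; E(K, 0x1C) = 0xCA.
C3: P3 ⊕ 0xCA = 0xC9; E(K, 0xC9) = 0x77.
C4: P4 ⊕ 0x77 = 0x4F; E(K, 0x4F) = 0xFD.

C1 = 0xD2, C2 = 0xCA, C3 = 0x77, C4 = 0xFD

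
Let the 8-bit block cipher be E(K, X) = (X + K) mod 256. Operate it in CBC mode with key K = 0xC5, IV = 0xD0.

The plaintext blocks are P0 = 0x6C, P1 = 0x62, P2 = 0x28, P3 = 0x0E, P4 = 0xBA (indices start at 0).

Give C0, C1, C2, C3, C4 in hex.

CBC encryption: C_i = E(K, P_i ⊕ C_{i−1}), with C_{−1} = IV.
C0: P0 ⊕ 0xD0 = 0xBC; E(K, 0xBC) = 0x81.
C1: P1 ⊕ 0x81 = 0xE3; E(K, 0xE3) = 0xA8.
C2: P2 ⊕ 0xA8 = 0x80; E(K, 0x80) = 0x45.
C3: P3 ⊕ 0x45 = 0x4B; E(K, 0x4B) = 0x10.
C4: P4 ⊕ 0x10 = 0xAA; E(K, 0xAA) = 0x6F.

C0 = 0x81, C1 = 0xA8, C2 = 0x45, C3 = 0x10, C4 = 0x6F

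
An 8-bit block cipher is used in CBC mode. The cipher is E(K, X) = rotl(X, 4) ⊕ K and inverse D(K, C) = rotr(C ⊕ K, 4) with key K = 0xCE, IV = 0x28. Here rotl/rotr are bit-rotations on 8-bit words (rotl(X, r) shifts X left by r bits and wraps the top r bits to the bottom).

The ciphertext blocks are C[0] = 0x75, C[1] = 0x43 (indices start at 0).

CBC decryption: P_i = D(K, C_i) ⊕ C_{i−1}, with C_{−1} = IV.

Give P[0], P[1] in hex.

P[0]: D(K, 0x75) = 0xBB; 0xBB ⊕ 0x28 = 0x93.
P[1]: D(K, 0x43) = 0xD8; 0xD8 ⊕ 0x75 = 0xAD.

P[0] = 0x93, P[1] = 0xAD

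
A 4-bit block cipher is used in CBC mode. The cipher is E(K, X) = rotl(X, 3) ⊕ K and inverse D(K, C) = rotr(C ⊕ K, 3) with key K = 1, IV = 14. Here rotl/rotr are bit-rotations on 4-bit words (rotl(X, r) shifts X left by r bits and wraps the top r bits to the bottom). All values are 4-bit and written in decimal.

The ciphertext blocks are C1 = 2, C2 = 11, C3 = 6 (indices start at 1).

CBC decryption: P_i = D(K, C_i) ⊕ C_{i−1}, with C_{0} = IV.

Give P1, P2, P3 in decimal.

P1: D(K, 2) = 6; 6 ⊕ 14 = 8.
P2: D(K, 11) = 5; 5 ⊕ 2 = 7.
P3: D(K, 6) = 14; 14 ⊕ 11 = 5.

P1 = 8, P2 = 7, P3 = 5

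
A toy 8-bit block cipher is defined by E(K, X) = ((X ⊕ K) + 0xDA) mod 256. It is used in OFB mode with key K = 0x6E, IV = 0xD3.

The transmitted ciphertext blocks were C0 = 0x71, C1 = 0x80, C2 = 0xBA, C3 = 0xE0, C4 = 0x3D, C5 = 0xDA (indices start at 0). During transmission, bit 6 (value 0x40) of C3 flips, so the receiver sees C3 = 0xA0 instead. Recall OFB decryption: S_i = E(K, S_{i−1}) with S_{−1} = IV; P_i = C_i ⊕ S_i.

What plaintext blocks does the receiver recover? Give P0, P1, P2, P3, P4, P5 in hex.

Only C3 changed, to 0xA0. In OFB, a change in C_i flips the same bit in P_i only; the keystream is unaffected. Decrypting the received ciphertext:
P0: S = E(K, 0xD3) = 0x97; 0x71 ⊕ 0x97 = 0xE6.
P1: S = E(K, 0x97) = 0xD3; 0x80 ⊕ 0xD3 = 0x53.
P2: S = E(K, 0xD3) = 0x97; 0xBA ⊕ 0x97 = 0x2D.
P3: S = E(K, 0x97) = 0xD3; 0xA0 ⊕ 0xD3 = 0x73.
P4: S = E(K, 0xD3) = 0x97; 0x3D ⊕ 0x97 = 0xAA.
P5: S = E(K, 0x97) = 0xD3; 0xDA ⊕ 0xD3 = 0x09.
Blocks that differ from the original plaintext: P3.

P0 = 0xE6, P1 = 0x53, P2 = 0x2D, P3 = 0x73, P4 = 0xAA, P5 = 0x09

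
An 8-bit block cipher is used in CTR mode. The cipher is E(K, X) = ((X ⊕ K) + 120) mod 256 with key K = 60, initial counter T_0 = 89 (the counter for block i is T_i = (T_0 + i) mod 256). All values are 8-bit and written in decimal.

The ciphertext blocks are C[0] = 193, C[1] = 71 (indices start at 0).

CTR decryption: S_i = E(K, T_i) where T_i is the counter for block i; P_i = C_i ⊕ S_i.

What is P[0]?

P[0]: T = 89, S = E(K, T) = 221; 193 ⊕ 221 = 28.

P[0] = 28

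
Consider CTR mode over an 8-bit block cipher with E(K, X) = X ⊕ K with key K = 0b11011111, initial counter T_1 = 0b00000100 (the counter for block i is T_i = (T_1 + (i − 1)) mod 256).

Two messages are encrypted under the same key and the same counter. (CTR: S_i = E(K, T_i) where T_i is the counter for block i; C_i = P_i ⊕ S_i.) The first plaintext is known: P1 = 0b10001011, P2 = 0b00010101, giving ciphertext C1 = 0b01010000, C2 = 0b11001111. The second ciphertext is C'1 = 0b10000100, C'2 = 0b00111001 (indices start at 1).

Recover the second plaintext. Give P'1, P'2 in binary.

In CTR with a reused counter, both messages share the same keystream S_i, so C_i ⊕ C'_i = P_i ⊕ P'_i and thus P'_i = P_i ⊕ C_i ⊕ C'_i.
P'1: 0b10001011 ⊕ 0b01010000 ⊕ 0b10000100 = 0b01011111.
P'2: 0b00010101 ⊕ 0b11001111 ⊕ 0b00111001 = 0b11100011.

P'1 = 0b01011111, P'2 = 0b11100011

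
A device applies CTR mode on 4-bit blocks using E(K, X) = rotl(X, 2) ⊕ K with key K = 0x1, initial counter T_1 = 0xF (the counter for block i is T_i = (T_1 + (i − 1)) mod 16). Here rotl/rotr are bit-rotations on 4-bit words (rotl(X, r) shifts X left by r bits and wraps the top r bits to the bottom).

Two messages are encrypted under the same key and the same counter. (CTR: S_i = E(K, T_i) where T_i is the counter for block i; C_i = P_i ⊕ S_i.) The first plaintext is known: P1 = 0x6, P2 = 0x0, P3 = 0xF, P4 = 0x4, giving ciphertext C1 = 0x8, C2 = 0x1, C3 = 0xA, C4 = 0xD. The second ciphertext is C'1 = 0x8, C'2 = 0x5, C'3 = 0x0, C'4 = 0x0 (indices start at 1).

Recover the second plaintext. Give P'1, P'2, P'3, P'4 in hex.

In CTR with a reused counter, both messages share the same keystream S_i, so C_i ⊕ C'_i = P_i ⊕ P'_i and thus P'_i = P_i ⊕ C_i ⊕ C'_i.
P'1: 0x6 ⊕ 0x8 ⊕ 0x8 = 0x6.
P'2: 0x0 ⊕ 0x1 ⊕ 0x5 = 0x4.
P'3: 0xF ⊕ 0xA ⊕ 0x0 = 0x5.
P'4: 0x4 ⊕ 0xD ⊕ 0x0 = 0x9.

P'1 = 0x6, P'2 = 0x4, P'3 = 0x5, P'4 = 0x9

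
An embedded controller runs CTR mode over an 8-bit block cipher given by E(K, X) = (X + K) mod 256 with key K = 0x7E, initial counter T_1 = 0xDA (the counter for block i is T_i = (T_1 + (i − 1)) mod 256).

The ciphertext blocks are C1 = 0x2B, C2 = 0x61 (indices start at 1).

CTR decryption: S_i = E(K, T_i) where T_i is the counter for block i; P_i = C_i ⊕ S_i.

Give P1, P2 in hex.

P1 = 0x73, P2 = 0x38

P1: T = 0xDA, S = E(K, T) = 0x58; 0x2B ⊕ 0x58 = 0x73.
P2: T = 0xDB, S = E(K, T) = 0x59; 0x61 ⊕ 0x59 = 0x38.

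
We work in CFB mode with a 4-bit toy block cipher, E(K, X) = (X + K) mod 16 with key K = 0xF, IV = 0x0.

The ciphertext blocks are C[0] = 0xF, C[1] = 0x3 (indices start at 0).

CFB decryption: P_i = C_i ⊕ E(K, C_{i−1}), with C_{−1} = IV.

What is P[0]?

P[0]: E(K, 0x0) = 0xF; 0xF ⊕ 0xF = 0x0.

P[0] = 0x0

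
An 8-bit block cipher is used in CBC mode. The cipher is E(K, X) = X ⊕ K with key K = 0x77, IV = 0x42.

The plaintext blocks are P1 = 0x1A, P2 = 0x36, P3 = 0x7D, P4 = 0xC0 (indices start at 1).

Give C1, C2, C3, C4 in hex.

C1 = 0x2F, C2 = 0x6E, C3 = 0x64, C4 = 0xD3

CBC encryption: C_i = E(K, P_i ⊕ C_{i−1}), with C_{0} = IV.
C1: P1 ⊕ 0x42 = 0x58; E(K, 0x58) = 0x2F.
C2: P2 ⊕ 0x2F = 0x19; E(K, 0x19) = 0x6E.
C3: P3 ⊕ 0x6E = 0x13; E(K, 0x13) = 0x64.
C4: P4 ⊕ 0x64 = 0xA4; E(K, 0xA4) = 0xD3.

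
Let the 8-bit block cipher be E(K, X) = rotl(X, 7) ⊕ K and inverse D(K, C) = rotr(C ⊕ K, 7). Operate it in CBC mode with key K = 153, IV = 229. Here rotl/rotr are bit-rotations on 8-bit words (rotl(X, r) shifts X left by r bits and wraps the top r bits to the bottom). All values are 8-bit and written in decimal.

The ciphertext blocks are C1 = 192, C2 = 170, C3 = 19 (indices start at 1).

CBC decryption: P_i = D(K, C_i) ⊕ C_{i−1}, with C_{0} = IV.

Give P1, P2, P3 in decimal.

P1 = 87, P2 = 166, P3 = 191

P1: D(K, 192) = 178; 178 ⊕ 229 = 87.
P2: D(K, 170) = 102; 102 ⊕ 192 = 166.
P3: D(K, 19) = 21; 21 ⊕ 170 = 191.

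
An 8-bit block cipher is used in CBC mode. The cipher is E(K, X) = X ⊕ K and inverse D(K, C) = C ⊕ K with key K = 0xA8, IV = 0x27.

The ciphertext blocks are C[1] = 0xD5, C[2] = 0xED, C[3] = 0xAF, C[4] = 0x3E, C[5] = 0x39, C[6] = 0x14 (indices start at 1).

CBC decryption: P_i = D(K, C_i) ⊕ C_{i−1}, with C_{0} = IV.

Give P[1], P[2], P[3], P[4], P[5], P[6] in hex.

P[1]: D(K, 0xD5) = 0x7D; 0x7D ⊕ 0x27 = 0x5A.
P[2]: D(K, 0xED) = 0x45; 0x45 ⊕ 0xD5 = 0x90.
P[3]: D(K, 0xAF) = 0x07; 0x07 ⊕ 0xED = 0xEA.
P[4]: D(K, 0x3E) = 0x96; 0x96 ⊕ 0xAF = 0x39.
P[5]: D(K, 0x39) = 0x91; 0x91 ⊕ 0x3E = 0xAF.
P[6]: D(K, 0x14) = 0xBC; 0xBC ⊕ 0x39 = 0x85.

P[1] = 0x5A, P[2] = 0x90, P[3] = 0xEA, P[4] = 0x39, P[5] = 0xAF, P[6] = 0x85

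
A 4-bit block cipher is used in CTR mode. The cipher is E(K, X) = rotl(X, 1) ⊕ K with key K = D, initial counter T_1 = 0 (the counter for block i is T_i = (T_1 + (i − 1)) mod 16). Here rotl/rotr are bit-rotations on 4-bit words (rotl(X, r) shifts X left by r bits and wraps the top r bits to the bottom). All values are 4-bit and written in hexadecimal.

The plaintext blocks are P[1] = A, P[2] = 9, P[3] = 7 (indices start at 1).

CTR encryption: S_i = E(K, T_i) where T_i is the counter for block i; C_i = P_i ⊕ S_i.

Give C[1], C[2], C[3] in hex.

C[1] = 7, C[2] = 6, C[3] = E

C[1]: T = 0, S = E(K, T) = D; A ⊕ D = 7.
C[2]: T = 1, S = E(K, T) = F; 9 ⊕ F = 6.
C[3]: T = 2, S = E(K, T) = 9; 7 ⊕ 9 = E.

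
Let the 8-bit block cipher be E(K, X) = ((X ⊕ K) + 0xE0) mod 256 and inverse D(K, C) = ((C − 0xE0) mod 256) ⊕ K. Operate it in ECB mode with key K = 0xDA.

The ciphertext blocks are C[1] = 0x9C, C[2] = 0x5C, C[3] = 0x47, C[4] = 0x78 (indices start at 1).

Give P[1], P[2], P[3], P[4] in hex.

P[1] = 0x66, P[2] = 0xA6, P[3] = 0xBD, P[4] = 0x42

ECB decryption: P_i = D(K, C_i).
P[1]: D(K, 0x9C) = 0x66.
P[2]: D(K, 0x5C) = 0xA6.
P[3]: D(K, 0x47) = 0xBD.
P[4]: D(K, 0x78) = 0x42.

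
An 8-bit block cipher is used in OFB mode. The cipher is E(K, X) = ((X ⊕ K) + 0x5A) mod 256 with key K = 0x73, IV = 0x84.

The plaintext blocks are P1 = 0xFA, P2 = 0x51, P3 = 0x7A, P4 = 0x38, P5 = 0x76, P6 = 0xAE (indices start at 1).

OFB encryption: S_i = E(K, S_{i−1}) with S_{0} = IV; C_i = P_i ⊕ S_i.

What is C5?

C5 = 0x17

C1: S = E(K, 0x84) = 0x51; 0xFA ⊕ 0x51 = 0xAB.
C2: S = E(K, 0x51) = 0x7C; 0x51 ⊕ 0x7C = 0x2D.
C3: S = E(K, 0x7C) = 0x69; 0x7A ⊕ 0x69 = 0x13.
C4: S = E(K, 0x69) = 0x74; 0x38 ⊕ 0x74 = 0x4C.
C5: S = E(K, 0x74) = 0x61; 0x76 ⊕ 0x61 = 0x17.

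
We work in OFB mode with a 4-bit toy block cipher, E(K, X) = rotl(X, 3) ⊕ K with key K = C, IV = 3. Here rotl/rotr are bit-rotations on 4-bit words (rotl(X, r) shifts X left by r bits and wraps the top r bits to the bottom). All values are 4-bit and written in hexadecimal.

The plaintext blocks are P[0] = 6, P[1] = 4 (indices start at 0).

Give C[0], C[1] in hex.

OFB encryption: S_i = E(K, S_{i−1}) with S_{−1} = IV; C_i = P_i ⊕ S_i.
C[0]: S = E(K, 3) = 5; 6 ⊕ 5 = 3.
C[1]: S = E(K, 5) = 6; 4 ⊕ 6 = 2.

C[0] = 3, C[1] = 2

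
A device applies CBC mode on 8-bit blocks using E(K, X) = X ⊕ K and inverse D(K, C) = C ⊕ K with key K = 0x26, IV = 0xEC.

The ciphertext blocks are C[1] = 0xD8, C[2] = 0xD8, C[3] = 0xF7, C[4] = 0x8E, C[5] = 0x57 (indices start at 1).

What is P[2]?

CBC decryption: P_i = D(K, C_i) ⊕ C_{i−1}, with C_{0} = IV.
P[2]: D(K, 0xD8) = 0xFE; 0xFE ⊕ 0xD8 = 0x26.

P[2] = 0x26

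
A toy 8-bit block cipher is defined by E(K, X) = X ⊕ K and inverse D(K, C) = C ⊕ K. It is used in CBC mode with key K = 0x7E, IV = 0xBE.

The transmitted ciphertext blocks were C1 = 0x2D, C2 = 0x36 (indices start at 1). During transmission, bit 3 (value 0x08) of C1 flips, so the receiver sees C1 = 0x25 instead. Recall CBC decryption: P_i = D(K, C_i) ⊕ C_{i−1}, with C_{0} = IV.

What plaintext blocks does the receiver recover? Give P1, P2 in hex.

P1 = 0xE5, P2 = 0x6D

Only C1 changed, to 0x25. In CBC, a change in C_i garbles P_i and flips the same bit in P_{i+1}. Decrypting the received ciphertext:
P1: D(K, 0x25) = 0x5B; 0x5B ⊕ 0xBE = 0xE5.
P2: D(K, 0x36) = 0x48; 0x48 ⊕ 0x25 = 0x6D.
Blocks that differ from the original plaintext: P1, P2.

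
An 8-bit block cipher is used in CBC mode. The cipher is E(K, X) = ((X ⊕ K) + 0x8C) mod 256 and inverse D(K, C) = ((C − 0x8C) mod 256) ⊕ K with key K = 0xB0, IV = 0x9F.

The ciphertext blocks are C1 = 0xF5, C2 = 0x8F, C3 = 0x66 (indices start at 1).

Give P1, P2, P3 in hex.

CBC decryption: P_i = D(K, C_i) ⊕ C_{i−1}, with C_{0} = IV.
P1: D(K, 0xF5) = 0xD9; 0xD9 ⊕ 0x9F = 0x46.
P2: D(K, 0x8F) = 0xB3; 0xB3 ⊕ 0xF5 = 0x46.
P3: D(K, 0x66) = 0x6A; 0x6A ⊕ 0x8F = 0xE5.

P1 = 0x46, P2 = 0x46, P3 = 0xE5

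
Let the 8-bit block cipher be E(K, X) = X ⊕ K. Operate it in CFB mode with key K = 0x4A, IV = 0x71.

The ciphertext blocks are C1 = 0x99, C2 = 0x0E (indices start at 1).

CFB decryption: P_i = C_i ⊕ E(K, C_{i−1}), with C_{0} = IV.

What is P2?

P2 = 0xDD

P2: E(K, 0x99) = 0xD3; 0x0E ⊕ 0xD3 = 0xDD.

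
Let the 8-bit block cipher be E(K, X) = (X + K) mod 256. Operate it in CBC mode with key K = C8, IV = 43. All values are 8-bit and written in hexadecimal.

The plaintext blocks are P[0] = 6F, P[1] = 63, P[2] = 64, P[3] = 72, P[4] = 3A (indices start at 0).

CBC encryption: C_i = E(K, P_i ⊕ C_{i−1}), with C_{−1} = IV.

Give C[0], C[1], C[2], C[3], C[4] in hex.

C[0]: P[0] ⊕ 43 = 2C; E(K, 2C) = F4.
C[1]: P[1] ⊕ F4 = 97; E(K, 97) = 5F.
C[2]: P[2] ⊕ 5F = 3B; E(K, 3B) = 03.
C[3]: P[3] ⊕ 03 = 71; E(K, 71) = 39.
C[4]: P[4] ⊕ 39 = 03; E(K, 03) = CB.

C[0] = F4, C[1] = 5F, C[2] = 03, C[3] = 39, C[4] = CB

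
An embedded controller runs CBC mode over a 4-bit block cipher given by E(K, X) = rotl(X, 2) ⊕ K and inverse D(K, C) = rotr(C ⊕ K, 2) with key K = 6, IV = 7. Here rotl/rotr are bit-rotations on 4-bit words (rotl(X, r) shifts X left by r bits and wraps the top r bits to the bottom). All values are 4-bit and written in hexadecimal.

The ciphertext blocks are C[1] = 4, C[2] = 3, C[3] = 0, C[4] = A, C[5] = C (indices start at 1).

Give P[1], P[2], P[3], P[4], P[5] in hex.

CBC decryption: P_i = D(K, C_i) ⊕ C_{i−1}, with C_{0} = IV.
P[1]: D(K, 4) = 8; 8 ⊕ 7 = F.
P[2]: D(K, 3) = 5; 5 ⊕ 4 = 1.
P[3]: D(K, 0) = 9; 9 ⊕ 3 = A.
P[4]: D(K, A) = 3; 3 ⊕ 0 = 3.
P[5]: D(K, C) = A; A ⊕ A = 0.

P[1] = F, P[2] = 1, P[3] = A, P[4] = 3, P[5] = 0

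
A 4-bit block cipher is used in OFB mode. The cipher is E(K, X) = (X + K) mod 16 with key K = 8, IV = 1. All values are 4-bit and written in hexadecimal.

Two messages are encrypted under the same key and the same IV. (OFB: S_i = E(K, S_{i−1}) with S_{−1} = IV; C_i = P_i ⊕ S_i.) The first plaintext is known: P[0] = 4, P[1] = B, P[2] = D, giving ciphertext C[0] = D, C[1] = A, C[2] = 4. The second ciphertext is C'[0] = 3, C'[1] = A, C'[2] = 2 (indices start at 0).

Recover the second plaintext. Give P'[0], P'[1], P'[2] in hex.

P'[0] = A, P'[1] = B, P'[2] = B

In OFB with a reused IV, both messages share the same keystream S_i, so C_i ⊕ C'_i = P_i ⊕ P'_i and thus P'_i = P_i ⊕ C_i ⊕ C'_i.
P'[0]: 4 ⊕ D ⊕ 3 = A.
P'[1]: B ⊕ A ⊕ A = B.
P'[2]: D ⊕ 4 ⊕ 2 = B.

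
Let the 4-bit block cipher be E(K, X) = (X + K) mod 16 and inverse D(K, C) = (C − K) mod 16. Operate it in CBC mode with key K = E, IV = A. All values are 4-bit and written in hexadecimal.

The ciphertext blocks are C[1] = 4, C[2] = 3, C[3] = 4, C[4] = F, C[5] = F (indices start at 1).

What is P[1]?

P[1] = C

CBC decryption: P_i = D(K, C_i) ⊕ C_{i−1}, with C_{0} = IV.
P[1]: D(K, 4) = 6; 6 ⊕ A = C.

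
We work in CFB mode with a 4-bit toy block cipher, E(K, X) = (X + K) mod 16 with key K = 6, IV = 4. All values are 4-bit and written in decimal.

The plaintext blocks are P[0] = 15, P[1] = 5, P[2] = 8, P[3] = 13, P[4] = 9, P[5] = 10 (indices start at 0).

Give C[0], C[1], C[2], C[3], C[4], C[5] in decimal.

C[0] = 5, C[1] = 14, C[2] = 12, C[3] = 15, C[4] = 12, C[5] = 8

CFB encryption: C_i = P_i ⊕ E(K, C_{i−1}), with C_{−1} = IV.
C[0]: E(K, 4) = 10; 15 ⊕ 10 = 5.
C[1]: E(K, 5) = 11; 5 ⊕ 11 = 14.
C[2]: E(K, 14) = 4; 8 ⊕ 4 = 12.
C[3]: E(K, 12) = 2; 13 ⊕ 2 = 15.
C[4]: E(K, 15) = 5; 9 ⊕ 5 = 12.
C[5]: E(K, 12) = 2; 10 ⊕ 2 = 8.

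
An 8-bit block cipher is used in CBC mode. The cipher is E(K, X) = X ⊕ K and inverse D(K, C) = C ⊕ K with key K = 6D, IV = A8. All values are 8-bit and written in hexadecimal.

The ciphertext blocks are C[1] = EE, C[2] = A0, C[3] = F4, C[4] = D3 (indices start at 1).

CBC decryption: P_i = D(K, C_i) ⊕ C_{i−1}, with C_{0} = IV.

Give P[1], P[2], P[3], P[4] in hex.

P[1]: D(K, EE) = 83; 83 ⊕ A8 = 2B.
P[2]: D(K, A0) = CD; CD ⊕ EE = 23.
P[3]: D(K, F4) = 99; 99 ⊕ A0 = 39.
P[4]: D(K, D3) = BE; BE ⊕ F4 = 4A.

P[1] = 2B, P[2] = 23, P[3] = 39, P[4] = 4A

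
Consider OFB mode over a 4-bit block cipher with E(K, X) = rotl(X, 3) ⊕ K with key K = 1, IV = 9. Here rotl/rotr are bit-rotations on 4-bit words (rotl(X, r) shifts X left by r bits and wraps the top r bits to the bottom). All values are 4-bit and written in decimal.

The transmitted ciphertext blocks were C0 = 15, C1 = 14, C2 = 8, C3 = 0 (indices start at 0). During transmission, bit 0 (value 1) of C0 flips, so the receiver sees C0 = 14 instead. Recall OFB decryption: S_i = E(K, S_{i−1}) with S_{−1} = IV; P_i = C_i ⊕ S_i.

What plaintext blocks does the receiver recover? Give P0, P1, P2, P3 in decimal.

Only C0 changed, to 14. In OFB, a change in C_i flips the same bit in P_i only; the keystream is unaffected. Decrypting the received ciphertext:
P0: S = E(K, 9) = 13; 14 ⊕ 13 = 3.
P1: S = E(K, 13) = 15; 14 ⊕ 15 = 1.
P2: S = E(K, 15) = 14; 8 ⊕ 14 = 6.
P3: S = E(K, 14) = 6; 0 ⊕ 6 = 6.
Blocks that differ from the original plaintext: P0.

P0 = 3, P1 = 1, P2 = 6, P3 = 6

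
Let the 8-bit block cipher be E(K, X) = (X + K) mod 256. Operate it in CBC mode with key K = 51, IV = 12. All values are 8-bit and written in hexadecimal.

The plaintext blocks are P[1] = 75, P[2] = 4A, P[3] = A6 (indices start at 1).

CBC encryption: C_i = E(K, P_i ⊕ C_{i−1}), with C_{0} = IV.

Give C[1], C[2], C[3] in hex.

C[1] = B8, C[2] = 43, C[3] = 36

C[1]: P[1] ⊕ 12 = 67; E(K, 67) = B8.
C[2]: P[2] ⊕ B8 = F2; E(K, F2) = 43.
C[3]: P[3] ⊕ 43 = E5; E(K, E5) = 36.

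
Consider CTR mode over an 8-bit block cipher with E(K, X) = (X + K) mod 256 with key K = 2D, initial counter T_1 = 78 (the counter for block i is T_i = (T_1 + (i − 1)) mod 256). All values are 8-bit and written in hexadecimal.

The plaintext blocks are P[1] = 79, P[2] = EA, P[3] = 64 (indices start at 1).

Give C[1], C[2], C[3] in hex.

CTR encryption: S_i = E(K, T_i) where T_i is the counter for block i; C_i = P_i ⊕ S_i.
C[1]: T = 78, S = E(K, T) = A5; 79 ⊕ A5 = DC.
C[2]: T = 79, S = E(K, T) = A6; EA ⊕ A6 = 4C.
C[3]: T = 7A, S = E(K, T) = A7; 64 ⊕ A7 = C3.

C[1] = DC, C[2] = 4C, C[3] = C3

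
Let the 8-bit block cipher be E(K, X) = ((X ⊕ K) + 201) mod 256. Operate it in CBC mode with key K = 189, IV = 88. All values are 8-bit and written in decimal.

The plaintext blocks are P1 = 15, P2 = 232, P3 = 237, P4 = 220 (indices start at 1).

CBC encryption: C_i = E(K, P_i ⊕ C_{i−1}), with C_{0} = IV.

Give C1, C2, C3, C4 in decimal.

C1: P1 ⊕ 88 = 87; E(K, 87) = 179.
C2: P2 ⊕ 179 = 91; E(K, 91) = 175.
C3: P3 ⊕ 175 = 66; E(K, 66) = 200.
C4: P4 ⊕ 200 = 20; E(K, 20) = 114.

C1 = 179, C2 = 175, C3 = 200, C4 = 114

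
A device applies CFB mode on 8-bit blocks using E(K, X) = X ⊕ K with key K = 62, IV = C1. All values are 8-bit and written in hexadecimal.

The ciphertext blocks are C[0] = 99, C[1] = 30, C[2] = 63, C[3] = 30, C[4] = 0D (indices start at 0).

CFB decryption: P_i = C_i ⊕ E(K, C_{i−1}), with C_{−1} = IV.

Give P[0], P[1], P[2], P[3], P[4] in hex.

P[0]: E(K, C1) = A3; 99 ⊕ A3 = 3A.
P[1]: E(K, 99) = FB; 30 ⊕ FB = CB.
P[2]: E(K, 30) = 52; 63 ⊕ 52 = 31.
P[3]: E(K, 63) = 01; 30 ⊕ 01 = 31.
P[4]: E(K, 30) = 52; 0D ⊕ 52 = 5F.

P[0] = 3A, P[1] = CB, P[2] = 31, P[3] = 31, P[4] = 5F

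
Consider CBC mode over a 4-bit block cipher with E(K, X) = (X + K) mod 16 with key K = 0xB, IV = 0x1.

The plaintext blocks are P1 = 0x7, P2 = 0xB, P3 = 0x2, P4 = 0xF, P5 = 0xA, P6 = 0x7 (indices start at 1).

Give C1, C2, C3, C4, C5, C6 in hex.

C1 = 0x1, C2 = 0x5, C3 = 0x2, C4 = 0x8, C5 = 0xD, C6 = 0x5

CBC encryption: C_i = E(K, P_i ⊕ C_{i−1}), with C_{0} = IV.
C1: P1 ⊕ 0x1 = 0x6; E(K, 0x6) = 0x1.
C2: P2 ⊕ 0x1 = 0xA; E(K, 0xA) = 0x5.
C3: P3 ⊕ 0x5 = 0x7; E(K, 0x7) = 0x2.
C4: P4 ⊕ 0x2 = 0xD; E(K, 0xD) = 0x8.
C5: P5 ⊕ 0x8 = 0x2; E(K, 0x2) = 0xD.
C6: P6 ⊕ 0xD = 0xA; E(K, 0xA) = 0x5.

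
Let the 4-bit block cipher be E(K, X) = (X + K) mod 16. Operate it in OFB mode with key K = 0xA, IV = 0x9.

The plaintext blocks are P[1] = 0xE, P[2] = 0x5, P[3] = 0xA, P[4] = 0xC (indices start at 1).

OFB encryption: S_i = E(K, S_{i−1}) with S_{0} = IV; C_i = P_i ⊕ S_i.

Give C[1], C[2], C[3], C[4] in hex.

C[1]: S = E(K, 0x9) = 0x3; 0xE ⊕ 0x3 = 0xD.
C[2]: S = E(K, 0x3) = 0xD; 0x5 ⊕ 0xD = 0x8.
C[3]: S = E(K, 0xD) = 0x7; 0xA ⊕ 0x7 = 0xD.
C[4]: S = E(K, 0x7) = 0x1; 0xC ⊕ 0x1 = 0xD.

C[1] = 0xD, C[2] = 0x8, C[3] = 0xD, C[4] = 0xD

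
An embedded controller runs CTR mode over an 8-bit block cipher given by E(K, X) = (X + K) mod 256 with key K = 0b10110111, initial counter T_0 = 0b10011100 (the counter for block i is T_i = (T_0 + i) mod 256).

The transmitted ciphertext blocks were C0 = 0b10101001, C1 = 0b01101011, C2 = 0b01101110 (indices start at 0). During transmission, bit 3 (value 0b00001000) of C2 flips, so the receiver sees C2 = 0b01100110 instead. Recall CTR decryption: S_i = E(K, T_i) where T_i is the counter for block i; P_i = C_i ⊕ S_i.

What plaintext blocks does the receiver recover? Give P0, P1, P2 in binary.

P0 = 0b11111010, P1 = 0b00111111, P2 = 0b00110011

Only C2 changed, to 0b01100110. In CTR, a change in C_i flips the same bit in P_i only; the keystream is unaffected. Decrypting the received ciphertext:
P0: T = 0b10011100, S = E(K, T) = 0b01010011; 0b10101001 ⊕ 0b01010011 = 0b11111010.
P1: T = 0b10011101, S = E(K, T) = 0b01010100; 0b01101011 ⊕ 0b01010100 = 0b00111111.
P2: T = 0b10011110, S = E(K, T) = 0b01010101; 0b01100110 ⊕ 0b01010101 = 0b00110011.
Blocks that differ from the original plaintext: P2.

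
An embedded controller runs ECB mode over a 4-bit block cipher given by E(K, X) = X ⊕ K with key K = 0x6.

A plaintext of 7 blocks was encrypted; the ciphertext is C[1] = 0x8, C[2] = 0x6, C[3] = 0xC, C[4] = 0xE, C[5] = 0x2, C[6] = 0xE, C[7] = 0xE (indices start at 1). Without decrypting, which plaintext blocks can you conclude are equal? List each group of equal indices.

P[4] = P[6] = P[7]

ECB encrypts each block independently with the same key, so equal ciphertext blocks imply equal plaintext blocks.
C[4] = C[6] = C[7] = 0xE, so P[4] = P[6] = P[7].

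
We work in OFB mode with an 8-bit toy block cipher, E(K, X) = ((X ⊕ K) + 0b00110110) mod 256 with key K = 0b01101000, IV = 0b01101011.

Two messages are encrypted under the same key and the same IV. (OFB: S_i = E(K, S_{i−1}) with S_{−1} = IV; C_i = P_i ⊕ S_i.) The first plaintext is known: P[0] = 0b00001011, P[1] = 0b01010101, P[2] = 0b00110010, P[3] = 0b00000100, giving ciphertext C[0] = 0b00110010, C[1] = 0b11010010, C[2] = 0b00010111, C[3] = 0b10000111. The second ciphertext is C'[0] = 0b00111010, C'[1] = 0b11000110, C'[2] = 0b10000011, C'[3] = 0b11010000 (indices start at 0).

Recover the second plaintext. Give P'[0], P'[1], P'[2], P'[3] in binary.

In OFB with a reused IV, both messages share the same keystream S_i, so C_i ⊕ C'_i = P_i ⊕ P'_i and thus P'_i = P_i ⊕ C_i ⊕ C'_i.
P'[0]: 0b00001011 ⊕ 0b00110010 ⊕ 0b00111010 = 0b00000011.
P'[1]: 0b01010101 ⊕ 0b11010010 ⊕ 0b11000110 = 0b01000001.
P'[2]: 0b00110010 ⊕ 0b00010111 ⊕ 0b10000011 = 0b10100110.
P'[3]: 0b00000100 ⊕ 0b10000111 ⊕ 0b11010000 = 0b01010011.

P'[0] = 0b00000011, P'[1] = 0b01000001, P'[2] = 0b10100110, P'[3] = 0b01010011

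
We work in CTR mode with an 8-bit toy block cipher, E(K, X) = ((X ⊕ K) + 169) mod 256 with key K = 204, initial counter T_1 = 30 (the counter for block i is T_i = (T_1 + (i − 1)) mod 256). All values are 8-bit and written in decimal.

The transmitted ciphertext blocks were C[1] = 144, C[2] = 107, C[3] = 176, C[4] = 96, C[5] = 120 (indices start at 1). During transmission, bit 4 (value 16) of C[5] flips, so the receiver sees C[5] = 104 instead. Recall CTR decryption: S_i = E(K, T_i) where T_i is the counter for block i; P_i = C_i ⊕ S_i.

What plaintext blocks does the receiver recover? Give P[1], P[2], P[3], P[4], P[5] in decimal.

Only C[5] changed, to 104. In CTR, a change in C_i flips the same bit in P_i only; the keystream is unaffected. Decrypting the received ciphertext:
P[1]: T = 30, S = E(K, T) = 123; 144 ⊕ 123 = 235.
P[2]: T = 31, S = E(K, T) = 124; 107 ⊕ 124 = 23.
P[3]: T = 32, S = E(K, T) = 149; 176 ⊕ 149 = 37.
P[4]: T = 33, S = E(K, T) = 150; 96 ⊕ 150 = 246.
P[5]: T = 34, S = E(K, T) = 151; 104 ⊕ 151 = 255.
Blocks that differ from the original plaintext: P[5].

P[1] = 235, P[2] = 23, P[3] = 37, P[4] = 246, P[5] = 255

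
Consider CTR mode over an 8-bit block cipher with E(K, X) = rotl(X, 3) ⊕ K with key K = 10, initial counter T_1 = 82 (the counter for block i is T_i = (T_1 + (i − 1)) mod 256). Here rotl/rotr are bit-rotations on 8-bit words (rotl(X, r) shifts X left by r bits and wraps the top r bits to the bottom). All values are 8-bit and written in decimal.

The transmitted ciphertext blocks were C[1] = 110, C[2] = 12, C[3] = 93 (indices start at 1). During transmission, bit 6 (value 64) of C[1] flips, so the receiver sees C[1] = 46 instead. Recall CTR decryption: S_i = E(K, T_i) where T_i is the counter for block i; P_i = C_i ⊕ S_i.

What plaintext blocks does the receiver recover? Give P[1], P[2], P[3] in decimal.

P[1] = 182, P[2] = 156, P[3] = 245

Only C[1] changed, to 46. In CTR, a change in C_i flips the same bit in P_i only; the keystream is unaffected. Decrypting the received ciphertext:
P[1]: T = 82, S = E(K, T) = 152; 46 ⊕ 152 = 182.
P[2]: T = 83, S = E(K, T) = 144; 12 ⊕ 144 = 156.
P[3]: T = 84, S = E(K, T) = 168; 93 ⊕ 168 = 245.
Blocks that differ from the original plaintext: P[1].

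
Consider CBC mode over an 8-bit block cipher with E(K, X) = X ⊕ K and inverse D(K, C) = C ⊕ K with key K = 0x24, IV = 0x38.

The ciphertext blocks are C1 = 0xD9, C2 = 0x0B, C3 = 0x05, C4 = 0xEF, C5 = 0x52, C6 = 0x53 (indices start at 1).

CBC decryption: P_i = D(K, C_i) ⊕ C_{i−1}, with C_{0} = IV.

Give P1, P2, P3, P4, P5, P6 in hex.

P1 = 0xC5, P2 = 0xF6, P3 = 0x2A, P4 = 0xCE, P5 = 0x99, P6 = 0x25

P1: D(K, 0xD9) = 0xFD; 0xFD ⊕ 0x38 = 0xC5.
P2: D(K, 0x0B) = 0x2F; 0x2F ⊕ 0xD9 = 0xF6.
P3: D(K, 0x05) = 0x21; 0x21 ⊕ 0x0B = 0x2A.
P4: D(K, 0xEF) = 0xCB; 0xCB ⊕ 0x05 = 0xCE.
P5: D(K, 0x52) = 0x76; 0x76 ⊕ 0xEF = 0x99.
P6: D(K, 0x53) = 0x77; 0x77 ⊕ 0x52 = 0x25.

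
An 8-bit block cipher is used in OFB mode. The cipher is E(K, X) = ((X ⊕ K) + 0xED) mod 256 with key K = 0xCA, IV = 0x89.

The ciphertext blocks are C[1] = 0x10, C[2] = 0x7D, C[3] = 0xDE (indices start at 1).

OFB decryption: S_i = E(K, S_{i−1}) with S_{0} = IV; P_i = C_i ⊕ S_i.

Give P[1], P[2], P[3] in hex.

P[1]: S = E(K, 0x89) = 0x30; 0x10 ⊕ 0x30 = 0x20.
P[2]: S = E(K, 0x30) = 0xE7; 0x7D ⊕ 0xE7 = 0x9A.
P[3]: S = E(K, 0xE7) = 0x1A; 0xDE ⊕ 0x1A = 0xC4.

P[1] = 0x20, P[2] = 0x9A, P[3] = 0xC4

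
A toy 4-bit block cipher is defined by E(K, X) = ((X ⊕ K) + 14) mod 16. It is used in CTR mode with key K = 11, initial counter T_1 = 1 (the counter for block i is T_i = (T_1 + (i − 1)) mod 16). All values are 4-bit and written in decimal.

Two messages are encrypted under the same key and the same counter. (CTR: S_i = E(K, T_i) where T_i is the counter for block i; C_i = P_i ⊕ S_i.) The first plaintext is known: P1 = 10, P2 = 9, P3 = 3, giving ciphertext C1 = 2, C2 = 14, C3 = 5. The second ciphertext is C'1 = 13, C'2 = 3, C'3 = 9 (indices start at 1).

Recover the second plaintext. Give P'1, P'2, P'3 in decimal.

P'1 = 5, P'2 = 4, P'3 = 15

In CTR with a reused counter, both messages share the same keystream S_i, so C_i ⊕ C'_i = P_i ⊕ P'_i and thus P'_i = P_i ⊕ C_i ⊕ C'_i.
P'1: 10 ⊕ 2 ⊕ 13 = 5.
P'2: 9 ⊕ 14 ⊕ 3 = 4.
P'3: 3 ⊕ 5 ⊕ 9 = 15.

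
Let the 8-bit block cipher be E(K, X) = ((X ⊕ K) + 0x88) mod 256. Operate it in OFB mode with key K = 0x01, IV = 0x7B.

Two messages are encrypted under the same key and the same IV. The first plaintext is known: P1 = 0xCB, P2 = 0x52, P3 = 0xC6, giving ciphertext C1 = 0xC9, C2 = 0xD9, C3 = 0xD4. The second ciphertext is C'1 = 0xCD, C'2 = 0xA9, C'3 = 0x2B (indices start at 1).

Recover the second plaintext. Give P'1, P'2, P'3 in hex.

P'1 = 0xCF, P'2 = 0x22, P'3 = 0x39

In OFB with a reused IV, both messages share the same keystream S_i, so C_i ⊕ C'_i = P_i ⊕ P'_i and thus P'_i = P_i ⊕ C_i ⊕ C'_i.
P'1: 0xCB ⊕ 0xC9 ⊕ 0xCD = 0xCF.
P'2: 0x52 ⊕ 0xD9 ⊕ 0xA9 = 0x22.
P'3: 0xC6 ⊕ 0xD4 ⊕ 0x2B = 0x39.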